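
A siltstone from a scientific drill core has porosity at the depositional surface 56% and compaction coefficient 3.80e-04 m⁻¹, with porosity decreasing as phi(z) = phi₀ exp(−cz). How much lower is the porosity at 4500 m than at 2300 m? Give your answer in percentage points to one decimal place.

13.2 percentage points

Working in km (1 km = 1000 m; c in km⁻¹ = c in m⁻¹ × 1000):
phi(2.3) = 0.56·e^(−0.38×2.3) = 0.2337
phi(4.5) = 0.56·e^(−0.38×4.5) = 0.1013
Δphi = 0.2337 − 0.1013 = 0.1324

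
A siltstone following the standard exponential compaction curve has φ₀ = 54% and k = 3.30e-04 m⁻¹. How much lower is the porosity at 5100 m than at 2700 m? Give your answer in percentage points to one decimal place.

12.1 percentage points

Working in km (1 km = 1000 m; k in km⁻¹ = k in m⁻¹ × 1000):
φ(2.7) = 0.54·e^(−0.33×2.7) = 0.2215
φ(5.1) = 0.54·e^(−0.33×5.1) = 0.1003
Δφ = 0.2215 − 0.1003 = 0.1212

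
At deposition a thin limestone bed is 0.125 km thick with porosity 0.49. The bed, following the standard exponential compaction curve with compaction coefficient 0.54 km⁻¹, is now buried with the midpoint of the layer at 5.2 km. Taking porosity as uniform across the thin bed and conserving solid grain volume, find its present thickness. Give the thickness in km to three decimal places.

0.066 km

Porosity at 5.2 km: φ = 0.49·exp(−0.54×5.2) = 0.0296
Solid-volume conservation: h(1−φ) = h₀(1−φ₀) ⇒ h = h₀·(1−φ₀)/(1−φ)
h = 0.125 × (1 − 0.49)/(1 − 0.0296) = 0.125 × 0.5255 = 0.0657 km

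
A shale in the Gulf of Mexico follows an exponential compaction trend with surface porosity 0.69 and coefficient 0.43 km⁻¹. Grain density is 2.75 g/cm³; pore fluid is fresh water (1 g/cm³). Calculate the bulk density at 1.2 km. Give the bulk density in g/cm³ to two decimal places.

Porosity at depth: n = 0.69·exp(−0.43×1.2) = 0.69×0.5969 = 0.4119
Bulk density: ρ_b = (1−n)ρ_g + n·ρ_f = 0.5881×2.75 + 0.4119×1
       = 1.617 + 0.412 = 2.029 g/cm³

2.03 g/cm³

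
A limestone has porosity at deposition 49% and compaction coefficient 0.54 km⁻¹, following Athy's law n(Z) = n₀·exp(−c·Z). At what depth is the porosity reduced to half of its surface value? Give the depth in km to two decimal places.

n/n₀ = 1/2 ⇒ exp(−c·Z) = 1/2 ⇒ Z = ln(2) / c
Z = 0.6931 / 0.54 = 1.284 km

1.28 km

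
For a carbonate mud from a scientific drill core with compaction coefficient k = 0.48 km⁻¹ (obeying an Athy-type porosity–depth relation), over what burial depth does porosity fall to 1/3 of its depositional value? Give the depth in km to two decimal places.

n/n₀ = 1/3 ⇒ exp(−k·Z) = 1/3 ⇒ Z = ln(3) / k
Z = 1.0986 / 0.48 = 2.289 km

2.29 km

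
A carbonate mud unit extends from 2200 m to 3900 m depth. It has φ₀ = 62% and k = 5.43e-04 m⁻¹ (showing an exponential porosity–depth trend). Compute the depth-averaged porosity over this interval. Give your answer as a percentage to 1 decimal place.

Working in km (1 km = 1000 m; k in km⁻¹ = k in m⁻¹ × 1000):
⟨φ⟩ = (1/(z₂−z₁)) ∫ φ₀ e^(−kz) dz = φ₀·(e^(−k·z₁) − e^(−k·z₂)) / (k·(z₂−z₁))
e^(−0.543×2.2) = 0.3028; e^(−0.543×3.9) = 0.1203
⟨φ⟩ = 0.62 × (0.3028 − 0.1203) / (0.543 × 1.7) = 0.62 × 0.1977 = 0.1226

12.3%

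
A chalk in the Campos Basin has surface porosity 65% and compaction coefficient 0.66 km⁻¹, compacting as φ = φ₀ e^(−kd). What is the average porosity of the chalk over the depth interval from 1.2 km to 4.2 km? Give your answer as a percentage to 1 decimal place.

12.8%

⟨φ⟩ = (1/(d₂−d₁)) ∫ φ₀ e^(−kd) dd = φ₀·(e^(−k·d₁) − e^(−k·d₂)) / (k·(d₂−d₁))
e^(−0.66×1.2) = 0.4529; e^(−0.66×4.2) = 0.0625
⟨φ⟩ = 0.65 × (0.4529 − 0.0625) / (0.66 × 3) = 0.65 × 0.1972 = 0.1282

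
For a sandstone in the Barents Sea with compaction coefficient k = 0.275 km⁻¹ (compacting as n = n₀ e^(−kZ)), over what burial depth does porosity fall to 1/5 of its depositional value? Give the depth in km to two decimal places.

5.85 km

n/n₀ = 1/5 ⇒ exp(−k·Z) = 1/5 ⇒ Z = ln(5) / k
Z = 1.6094 / 0.275 = 5.853 km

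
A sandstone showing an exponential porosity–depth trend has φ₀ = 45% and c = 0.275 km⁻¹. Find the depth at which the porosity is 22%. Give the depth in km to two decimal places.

Invert Athy's law: d = ln(φ₀/φ) / c
d = ln(0.45/0.22) / 0.275 = ln(2.045) / 0.275 = 0.7156 / 0.275 = 2.602 km

2.60 km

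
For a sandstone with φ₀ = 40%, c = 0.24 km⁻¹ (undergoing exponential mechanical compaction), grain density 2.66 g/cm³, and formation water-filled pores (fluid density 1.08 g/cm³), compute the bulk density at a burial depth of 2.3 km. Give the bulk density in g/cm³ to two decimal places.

Porosity at depth: φ = 0.4·exp(−0.24×2.3) = 0.4×0.5758 = 0.2303
Bulk density: ρ_b = (1−φ)ρ_g + φ·ρ_f = 0.7697×2.66 + 0.2303×1.08
       = 2.047 + 0.249 = 2.296 g/cm³

2.30 g/cm³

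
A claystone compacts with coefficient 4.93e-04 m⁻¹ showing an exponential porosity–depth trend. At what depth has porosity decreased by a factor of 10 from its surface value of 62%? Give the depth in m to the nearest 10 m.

Working in km (1 km = 1000 m; β in km⁻¹ = β in m⁻¹ × 1000):
phi/phi₀ = 1/10 ⇒ exp(−β·Z) = 1/10 ⇒ Z = ln(10) / β
Z = 2.3026 / 0.493 = 4.671 km

4670 m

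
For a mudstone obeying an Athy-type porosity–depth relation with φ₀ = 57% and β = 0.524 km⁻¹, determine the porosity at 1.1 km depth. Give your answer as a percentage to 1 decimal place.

32.0%

φ = φ₀·exp(−β·Z) = 0.57 × exp(−0.524 × 1.1) = 0.57 × exp(−0.5764)
  = 0.57 × 0.5619 = 0.3203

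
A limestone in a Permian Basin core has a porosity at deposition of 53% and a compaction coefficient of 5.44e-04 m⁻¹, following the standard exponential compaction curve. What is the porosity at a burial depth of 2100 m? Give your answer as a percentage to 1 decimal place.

Working in km (1 km = 1000 m; k in km⁻¹ = k in m⁻¹ × 1000):
φ = φ₀·exp(−k·d) = 0.53 × exp(−0.544 × 2.1) = 0.53 × exp(−1.142)
  = 0.53 × 0.3191 = 0.1691

16.9%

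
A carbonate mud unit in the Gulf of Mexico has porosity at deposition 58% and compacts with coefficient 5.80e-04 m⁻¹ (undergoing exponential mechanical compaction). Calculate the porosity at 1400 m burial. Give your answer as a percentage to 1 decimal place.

25.8%

Working in km (1 km = 1000 m; k in km⁻¹ = k in m⁻¹ × 1000):
φ = φ₀·exp(−k·z) = 0.58 × exp(−0.58 × 1.4) = 0.58 × exp(−0.812)
  = 0.58 × 0.4440 = 0.2575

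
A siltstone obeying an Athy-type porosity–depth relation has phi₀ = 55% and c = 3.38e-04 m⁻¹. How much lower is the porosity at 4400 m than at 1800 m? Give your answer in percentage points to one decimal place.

17.5 percentage points

Working in km (1 km = 1000 m; c in km⁻¹ = c in m⁻¹ × 1000):
phi(1.8) = 0.55·e^(−0.338×1.8) = 0.2993
phi(4.4) = 0.55·e^(−0.338×4.4) = 0.1243
Δphi = 0.2993 − 0.1243 = 0.1750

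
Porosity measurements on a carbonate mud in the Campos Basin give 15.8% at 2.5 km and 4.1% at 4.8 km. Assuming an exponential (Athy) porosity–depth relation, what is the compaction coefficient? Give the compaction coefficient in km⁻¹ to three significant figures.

Athy: n(Z) = n₀ e^(−βZ) ⇒ n₁/n₂ = e^{β(Z₂−Z₁)} ⇒ β = ln(n₁/n₂)/(Z₂−Z₁)
β = ln(0.158/0.041) / (4.8 − 2.5) = ln(3.854) / 2.3 = 1.3490 / 2.3 = 0.5865 km⁻¹

0.587 km⁻¹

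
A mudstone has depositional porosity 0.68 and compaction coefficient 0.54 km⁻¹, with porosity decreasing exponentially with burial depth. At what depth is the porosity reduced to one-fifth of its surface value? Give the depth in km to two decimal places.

2.98 km

phi/phi₀ = 1/5 ⇒ exp(−k·d) = 1/5 ⇒ d = ln(5) / k
d = 1.6094 / 0.54 = 2.980 km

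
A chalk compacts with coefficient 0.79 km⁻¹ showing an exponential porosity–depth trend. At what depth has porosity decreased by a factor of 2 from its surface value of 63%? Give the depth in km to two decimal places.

phi/phi₀ = 1/2 ⇒ exp(−c·z) = 1/2 ⇒ z = ln(2) / c
z = 0.6931 / 0.79 = 0.877 km

0.88 km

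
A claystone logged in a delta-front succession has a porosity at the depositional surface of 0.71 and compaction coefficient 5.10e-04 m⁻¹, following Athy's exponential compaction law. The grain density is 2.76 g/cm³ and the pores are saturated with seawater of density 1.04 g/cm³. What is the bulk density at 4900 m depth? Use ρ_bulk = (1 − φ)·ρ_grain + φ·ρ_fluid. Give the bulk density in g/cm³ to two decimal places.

Working in km (1 km = 1000 m; k in km⁻¹ = k in m⁻¹ × 1000):
Porosity at depth: phi = 0.71·exp(−0.51×4.9) = 0.71×0.0822 = 0.0583
Bulk density: ρ_b = (1−phi)ρ_g + phi·ρ_f = 0.9417×2.76 + 0.0583×1.04
       = 2.599 + 0.061 = 2.660 g/cm³

2.66 g/cm³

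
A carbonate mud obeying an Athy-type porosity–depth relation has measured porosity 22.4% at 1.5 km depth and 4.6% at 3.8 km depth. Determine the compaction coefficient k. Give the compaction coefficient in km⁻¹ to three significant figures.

Athy: n(d) = n₀ e^(−kd) ⇒ n₁/n₂ = e^{k(d₂−d₁)} ⇒ k = ln(n₁/n₂)/(d₂−d₁)
k = ln(0.224/0.046) / (3.8 − 1.5) = ln(4.87) / 2.3 = 1.5830 / 2.3 = 0.6883 km⁻¹

0.688 km⁻¹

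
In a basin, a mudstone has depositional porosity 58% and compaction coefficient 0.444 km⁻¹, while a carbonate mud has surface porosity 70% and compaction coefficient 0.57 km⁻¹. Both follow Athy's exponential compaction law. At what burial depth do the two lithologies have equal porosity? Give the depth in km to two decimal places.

Set n₀ₐ e^(−cₐz) = n₀ᵦ e^(−cᵦz) ⇒ ln(n₀ₐ/n₀ᵦ) = (cₐ − cᵦ)·z
z = ln(0.58/0.7) / (0.444 − 0.57) = -0.1881 / -0.126 = 1.492 km

1.49 km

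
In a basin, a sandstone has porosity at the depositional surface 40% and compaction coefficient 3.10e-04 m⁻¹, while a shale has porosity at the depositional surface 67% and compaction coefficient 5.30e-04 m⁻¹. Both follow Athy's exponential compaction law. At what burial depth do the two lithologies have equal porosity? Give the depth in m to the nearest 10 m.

2340 m

Working in km (1 km = 1000 m; k in km⁻¹ = k in m⁻¹ × 1000):
Set n₀ₐ e^(−kₐd) = n₀ᵦ e^(−kᵦd) ⇒ ln(n₀ₐ/n₀ᵦ) = (kₐ − kᵦ)·d
d = ln(0.4/0.67) / (0.31 − 0.53) = -0.5158 / -0.22 = 2.345 km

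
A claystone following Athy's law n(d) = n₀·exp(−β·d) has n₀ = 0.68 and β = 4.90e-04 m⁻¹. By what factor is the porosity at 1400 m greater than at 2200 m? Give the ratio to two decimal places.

1.48

Working in km (1 km = 1000 m; β in km⁻¹ = β in m⁻¹ × 1000):
n(d₁)/n(d₂) = e^(−β·d₁)/e^(−β·d₂) = e^{β(d₂−d₁)}
= exp(0.49 × 0.8) = exp(0.392) = 1.4799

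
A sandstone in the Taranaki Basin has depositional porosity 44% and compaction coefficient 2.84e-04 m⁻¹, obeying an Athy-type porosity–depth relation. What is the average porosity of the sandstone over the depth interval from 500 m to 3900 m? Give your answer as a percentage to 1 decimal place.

Working in km (1 km = 1000 m; c in km⁻¹ = c in m⁻¹ × 1000):
⟨φ⟩ = (1/(z₂−z₁)) ∫ φ₀ e^(−cz) dz = φ₀·(e^(−c·z₁) − e^(−c·z₂)) / (c·(z₂−z₁))
e^(−0.284×0.5) = 0.8676; e^(−0.284×3.9) = 0.3304
⟨φ⟩ = 0.44 × (0.8676 − 0.3304) / (0.284 × 3.4) = 0.44 × 0.5564 = 0.2448

24.5%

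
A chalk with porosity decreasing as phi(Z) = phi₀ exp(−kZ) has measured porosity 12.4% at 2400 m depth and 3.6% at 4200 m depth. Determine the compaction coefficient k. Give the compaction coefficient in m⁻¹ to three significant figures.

0.000687 m⁻¹

Working in km (1 km = 1000 m; k in km⁻¹ = k in m⁻¹ × 1000):
Athy: phi(Z) = phi₀ e^(−kZ) ⇒ phi₁/phi₂ = e^{k(Z₂−Z₁)} ⇒ k = ln(phi₁/phi₂)/(Z₂−Z₁)
k = ln(0.124/0.036) / (4.2 − 2.4) = ln(3.444) / 1.8 = 1.2368 / 1.8 = 0.6871 km⁻¹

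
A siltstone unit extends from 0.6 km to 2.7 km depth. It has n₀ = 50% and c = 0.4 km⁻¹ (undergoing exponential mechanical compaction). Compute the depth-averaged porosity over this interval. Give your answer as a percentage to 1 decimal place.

26.6%

⟨n⟩ = (1/(Z₂−Z₁)) ∫ n₀ e^(−cZ) dZ = n₀·(e^(−c·Z₁) − e^(−c·Z₂)) / (c·(Z₂−Z₁))
e^(−0.4×0.6) = 0.7866; e^(−0.4×2.7) = 0.3396
⟨n⟩ = 0.5 × (0.7866 − 0.3396) / (0.4 × 2.1) = 0.5 × 0.5322 = 0.2661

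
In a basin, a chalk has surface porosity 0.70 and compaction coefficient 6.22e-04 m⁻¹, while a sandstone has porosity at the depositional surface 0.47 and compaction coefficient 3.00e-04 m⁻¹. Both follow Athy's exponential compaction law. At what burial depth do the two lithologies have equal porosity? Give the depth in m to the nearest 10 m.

Working in km (1 km = 1000 m; k in km⁻¹ = k in m⁻¹ × 1000):
Set φ₀ₐ e^(−kₐZ) = φ₀ᵦ e^(−kᵦZ) ⇒ ln(φ₀ₐ/φ₀ᵦ) = (kₐ − kᵦ)·Z
Z = ln(0.7/0.47) / (0.622 − 0.3) = 0.3983 / 0.322 = 1.237 km

1240 m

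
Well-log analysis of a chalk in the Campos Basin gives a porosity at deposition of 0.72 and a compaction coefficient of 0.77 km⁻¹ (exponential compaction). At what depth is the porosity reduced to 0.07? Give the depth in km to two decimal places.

3.03 km

Invert Athy's law: d = ln(phi₀/phi) / β
d = ln(0.72/0.07) / 0.77 = ln(10.29) / 0.77 = 2.3308 / 0.77 = 3.027 km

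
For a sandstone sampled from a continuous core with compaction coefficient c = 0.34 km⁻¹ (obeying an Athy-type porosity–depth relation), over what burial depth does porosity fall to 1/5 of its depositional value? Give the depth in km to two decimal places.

4.73 km

phi/phi₀ = 1/5 ⇒ exp(−c·z) = 1/5 ⇒ z = ln(5) / c
z = 1.6094 / 0.34 = 4.734 km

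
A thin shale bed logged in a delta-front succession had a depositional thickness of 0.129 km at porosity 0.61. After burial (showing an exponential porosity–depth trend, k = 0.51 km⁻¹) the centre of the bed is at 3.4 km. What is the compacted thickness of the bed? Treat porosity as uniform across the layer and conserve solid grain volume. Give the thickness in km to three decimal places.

0.056 km

Porosity at 3.4 km: φ = 0.61·exp(−0.51×3.4) = 0.1077
Solid-volume conservation: h(1−φ) = h₀(1−φ₀) ⇒ h = h₀·(1−φ₀)/(1−φ)
h = 0.129 × (1 − 0.61)/(1 − 0.1077) = 0.129 × 0.4371 = 0.0564 km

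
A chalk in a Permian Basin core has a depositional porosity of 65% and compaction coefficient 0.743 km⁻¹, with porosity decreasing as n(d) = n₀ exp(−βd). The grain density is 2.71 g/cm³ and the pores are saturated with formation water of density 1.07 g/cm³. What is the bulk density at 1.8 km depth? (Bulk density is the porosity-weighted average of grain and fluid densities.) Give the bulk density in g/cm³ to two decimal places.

Porosity at depth: n = 0.65·exp(−0.743×1.8) = 0.65×0.2625 = 0.1706
Bulk density: ρ_b = (1−n)ρ_g + n·ρ_f = 0.8294×2.71 + 0.1706×1.07
       = 2.248 + 0.183 = 2.430 g/cm³

2.43 g/cm³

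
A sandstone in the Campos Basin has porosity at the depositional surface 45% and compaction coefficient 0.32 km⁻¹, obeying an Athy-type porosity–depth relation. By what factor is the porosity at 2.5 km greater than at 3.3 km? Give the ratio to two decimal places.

φ(Z₁)/φ(Z₂) = e^(−β·Z₁)/e^(−β·Z₂) = e^{β(Z₂−Z₁)}
= exp(0.32 × 0.8) = exp(0.256) = 1.2918

1.29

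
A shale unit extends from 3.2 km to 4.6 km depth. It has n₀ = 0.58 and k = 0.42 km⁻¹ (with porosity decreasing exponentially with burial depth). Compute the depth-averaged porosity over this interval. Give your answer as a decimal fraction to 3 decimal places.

⟨n⟩ = (1/(d₂−d₁)) ∫ n₀ e^(−kd) dd = n₀·(e^(−k·d₁) − e^(−k·d₂)) / (k·(d₂−d₁))
e^(−0.42×3.2) = 0.2608; e^(−0.42×4.6) = 0.1449
⟨n⟩ = 0.58 × (0.2608 − 0.1449) / (0.42 × 1.4) = 0.58 × 0.1972 = 0.1144

0.114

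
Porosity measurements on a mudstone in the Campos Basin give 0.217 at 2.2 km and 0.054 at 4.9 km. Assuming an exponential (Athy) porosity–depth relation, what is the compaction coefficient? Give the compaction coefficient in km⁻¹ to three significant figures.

0.515 km⁻¹

Athy: phi(Z) = phi₀ e^(−kZ) ⇒ phi₁/phi₂ = e^{k(Z₂−Z₁)} ⇒ k = ln(phi₁/phi₂)/(Z₂−Z₁)
k = ln(0.217/0.054) / (4.9 − 2.2) = ln(4.019) / 2.7 = 1.3909 / 2.7 = 0.5152 km⁻¹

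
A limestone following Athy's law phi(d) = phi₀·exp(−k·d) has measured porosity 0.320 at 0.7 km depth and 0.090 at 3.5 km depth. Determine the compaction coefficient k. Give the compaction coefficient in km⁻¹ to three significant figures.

0.453 km⁻¹

Athy: phi(d) = phi₀ e^(−kd) ⇒ phi₁/phi₂ = e^{k(d₂−d₁)} ⇒ k = ln(phi₁/phi₂)/(d₂−d₁)
k = ln(0.32/0.09) / (3.5 − 0.7) = ln(3.556) / 2.8 = 1.2685 / 2.8 = 0.453 km⁻¹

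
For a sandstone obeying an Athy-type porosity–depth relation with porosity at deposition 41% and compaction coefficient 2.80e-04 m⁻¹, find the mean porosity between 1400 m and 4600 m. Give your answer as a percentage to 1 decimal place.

Working in km (1 km = 1000 m; k in km⁻¹ = k in m⁻¹ × 1000):
⟨phi⟩ = (1/(z₂−z₁)) ∫ phi₀ e^(−kz) dz = phi₀·(e^(−k·z₁) − e^(−k·z₂)) / (k·(z₂−z₁))
e^(−0.28×1.4) = 0.6757; e^(−0.28×4.6) = 0.2758
⟨phi⟩ = 0.41 × (0.6757 − 0.2758) / (0.28 × 3.2) = 0.41 × 0.4463 = 0.1830

18.3%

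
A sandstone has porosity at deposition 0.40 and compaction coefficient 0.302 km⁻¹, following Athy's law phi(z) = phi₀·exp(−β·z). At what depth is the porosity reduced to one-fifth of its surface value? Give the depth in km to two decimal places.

5.33 km

phi/phi₀ = 1/5 ⇒ exp(−β·z) = 1/5 ⇒ z = ln(5) / β
z = 1.6094 / 0.302 = 5.329 km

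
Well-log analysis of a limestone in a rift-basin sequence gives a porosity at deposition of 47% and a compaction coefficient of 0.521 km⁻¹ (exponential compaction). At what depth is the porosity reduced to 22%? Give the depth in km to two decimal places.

1.46 km

Invert Athy's law: z = ln(φ₀/φ) / c
z = ln(0.47/0.22) / 0.521 = ln(2.136) / 0.521 = 0.7591 / 0.521 = 1.457 km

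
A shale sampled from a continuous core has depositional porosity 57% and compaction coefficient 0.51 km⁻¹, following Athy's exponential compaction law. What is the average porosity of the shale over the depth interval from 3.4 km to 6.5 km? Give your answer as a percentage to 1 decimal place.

⟨phi⟩ = (1/(z₂−z₁)) ∫ phi₀ e^(−kz) dz = phi₀·(e^(−k·z₁) − e^(−k·z₂)) / (k·(z₂−z₁))
e^(−0.51×3.4) = 0.1766; e^(−0.51×6.5) = 0.0363
⟨phi⟩ = 0.57 × (0.1766 − 0.0363) / (0.51 × 3.1) = 0.57 × 0.0887 = 0.0506

5.1%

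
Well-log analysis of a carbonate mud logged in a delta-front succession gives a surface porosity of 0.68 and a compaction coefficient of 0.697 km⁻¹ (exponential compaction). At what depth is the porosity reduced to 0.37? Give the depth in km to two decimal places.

Invert Athy's law: Z = ln(n₀/n) / c
Z = ln(0.68/0.37) / 0.697 = ln(1.838) / 0.697 = 0.6086 / 0.697 = 0.873 km

0.87 km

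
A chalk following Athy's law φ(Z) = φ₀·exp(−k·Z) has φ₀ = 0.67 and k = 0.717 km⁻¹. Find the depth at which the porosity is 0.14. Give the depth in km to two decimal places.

2.18 km

Invert Athy's law: Z = ln(φ₀/φ) / k
Z = ln(0.67/0.14) / 0.717 = ln(4.786) / 0.717 = 1.5656 / 0.717 = 2.184 km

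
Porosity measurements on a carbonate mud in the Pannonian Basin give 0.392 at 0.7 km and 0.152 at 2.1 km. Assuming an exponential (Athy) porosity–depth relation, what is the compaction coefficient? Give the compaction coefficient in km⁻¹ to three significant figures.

Athy: phi(z) = phi₀ e^(−kz) ⇒ phi₁/phi₂ = e^{k(z₂−z₁)} ⇒ k = ln(phi₁/phi₂)/(z₂−z₁)
k = ln(0.392/0.152) / (2.1 − 0.7) = ln(2.579) / 1.4 = 0.9474 / 1.4 = 0.6767 km⁻¹

0.677 km⁻¹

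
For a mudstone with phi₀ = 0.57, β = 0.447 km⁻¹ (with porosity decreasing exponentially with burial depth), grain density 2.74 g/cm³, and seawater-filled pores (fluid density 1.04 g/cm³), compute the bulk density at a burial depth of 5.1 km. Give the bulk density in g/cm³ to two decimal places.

2.64 g/cm³

Porosity at depth: phi = 0.57·exp(−0.447×5.1) = 0.57×0.1023 = 0.0583
Bulk density: ρ_b = (1−phi)ρ_g + phi·ρ_f = 0.9417×2.74 + 0.0583×1.04
       = 2.580 + 0.061 = 2.641 g/cm³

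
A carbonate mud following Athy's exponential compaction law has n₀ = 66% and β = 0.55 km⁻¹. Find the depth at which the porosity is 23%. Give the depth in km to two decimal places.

Invert Athy's law: Z = ln(n₀/n) / β
Z = ln(0.66/0.23) / 0.55 = ln(2.87) / 0.55 = 1.0542 / 0.55 = 1.917 km

1.92 km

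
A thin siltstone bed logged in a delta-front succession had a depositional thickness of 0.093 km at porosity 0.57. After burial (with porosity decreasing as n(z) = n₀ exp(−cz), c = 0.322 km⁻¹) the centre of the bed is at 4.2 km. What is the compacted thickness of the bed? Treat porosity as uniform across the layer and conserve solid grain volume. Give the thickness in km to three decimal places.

0.047 km

Porosity at 4.2 km: n = 0.57·exp(−0.322×4.2) = 0.1474
Solid-volume conservation: h(1−n) = h₀(1−n₀) ⇒ h = h₀·(1−n₀)/(1−n)
h = 0.093 × (1 − 0.57)/(1 − 0.1474) = 0.093 × 0.5043 = 0.0469 km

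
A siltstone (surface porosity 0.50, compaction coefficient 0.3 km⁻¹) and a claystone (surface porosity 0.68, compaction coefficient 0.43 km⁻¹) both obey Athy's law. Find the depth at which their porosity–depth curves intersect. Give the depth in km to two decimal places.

Set phi₀ₐ e^(−βₐZ) = phi₀ᵦ e^(−βᵦZ) ⇒ ln(phi₀ₐ/phi₀ᵦ) = (βₐ − βᵦ)·Z
Z = ln(0.5/0.68) / (0.3 − 0.43) = -0.3075 / -0.13 = 2.365 km

2.37 km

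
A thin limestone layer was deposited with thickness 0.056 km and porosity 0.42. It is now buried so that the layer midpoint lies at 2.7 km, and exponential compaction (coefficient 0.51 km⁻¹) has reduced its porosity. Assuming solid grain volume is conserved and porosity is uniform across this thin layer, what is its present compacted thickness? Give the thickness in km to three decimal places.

0.036 km

Porosity at 2.7 km: phi = 0.42·exp(−0.51×2.7) = 0.1060
Solid-volume conservation: h(1−phi) = h₀(1−phi₀) ⇒ h = h₀·(1−phi₀)/(1−phi)
h = 0.056 × (1 − 0.42)/(1 − 0.1060) = 0.056 × 0.6488 = 0.0363 km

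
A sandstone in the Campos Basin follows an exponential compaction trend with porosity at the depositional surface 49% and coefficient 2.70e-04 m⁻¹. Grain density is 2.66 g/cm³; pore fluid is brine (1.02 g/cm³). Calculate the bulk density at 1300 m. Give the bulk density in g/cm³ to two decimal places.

2.09 g/cm³

Working in km (1 km = 1000 m; k in km⁻¹ = k in m⁻¹ × 1000):
Porosity at depth: n = 0.49·exp(−0.27×1.3) = 0.49×0.7040 = 0.3450
Bulk density: ρ_b = (1−n)ρ_g + n·ρ_f = 0.6550×2.66 + 0.3450×1.02
       = 1.742 + 0.352 = 2.094 g/cm³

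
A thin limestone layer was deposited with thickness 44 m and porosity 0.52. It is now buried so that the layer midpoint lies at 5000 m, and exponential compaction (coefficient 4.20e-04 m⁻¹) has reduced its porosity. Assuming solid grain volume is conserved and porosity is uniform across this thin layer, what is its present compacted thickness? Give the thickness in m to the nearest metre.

Working in km (1 km = 1000 m; c in km⁻¹ = c in m⁻¹ × 1000):
Porosity at 5 km: φ = 0.52·exp(−0.42×5) = 0.0637
Solid-volume conservation: h(1−φ) = h₀(1−φ₀) ⇒ h = h₀·(1−φ₀)/(1−φ)
h = 0.044 × (1 − 0.52)/(1 − 0.0637) = 0.044 × 0.5126 = 0.0226 km

23 m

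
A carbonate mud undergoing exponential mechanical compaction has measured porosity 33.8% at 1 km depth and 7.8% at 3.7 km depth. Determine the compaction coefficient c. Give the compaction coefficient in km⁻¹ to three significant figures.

0.543 km⁻¹

Athy: φ(z) = φ₀ e^(−cz) ⇒ φ₁/φ₂ = e^{c(z₂−z₁)} ⇒ c = ln(φ₁/φ₂)/(z₂−z₁)
c = ln(0.338/0.078) / (3.7 − 1) = ln(4.333) / 2.7 = 1.4663 / 2.7 = 0.5431 km⁻¹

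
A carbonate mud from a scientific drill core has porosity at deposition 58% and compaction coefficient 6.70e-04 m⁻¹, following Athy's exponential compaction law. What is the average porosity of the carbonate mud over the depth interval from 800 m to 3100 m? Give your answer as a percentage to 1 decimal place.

Working in km (1 km = 1000 m; c in km⁻¹ = c in m⁻¹ × 1000):
⟨n⟩ = (1/(z₂−z₁)) ∫ n₀ e^(−cz) dz = n₀·(e^(−c·z₁) − e^(−c·z₂)) / (c·(z₂−z₁))
e^(−0.67×0.8) = 0.5851; e^(−0.67×3.1) = 0.1253
⟨n⟩ = 0.58 × (0.5851 − 0.1253) / (0.67 × 2.3) = 0.58 × 0.2984 = 0.1731

17.3%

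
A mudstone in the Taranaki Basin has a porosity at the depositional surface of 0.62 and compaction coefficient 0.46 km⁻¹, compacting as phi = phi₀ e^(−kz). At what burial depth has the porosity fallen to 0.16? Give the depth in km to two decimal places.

Invert Athy's law: z = ln(phi₀/phi) / k
z = ln(0.62/0.16) / 0.46 = ln(3.875) / 0.46 = 1.3545 / 0.46 = 2.945 km

2.94 km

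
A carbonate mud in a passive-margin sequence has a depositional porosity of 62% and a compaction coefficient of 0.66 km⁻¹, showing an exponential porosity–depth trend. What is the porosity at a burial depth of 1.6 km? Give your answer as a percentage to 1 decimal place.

phi = phi₀·exp(−β·z) = 0.62 × exp(−0.66 × 1.6) = 0.62 × exp(−1.056)
  = 0.62 × 0.3478 = 0.2157

21.6%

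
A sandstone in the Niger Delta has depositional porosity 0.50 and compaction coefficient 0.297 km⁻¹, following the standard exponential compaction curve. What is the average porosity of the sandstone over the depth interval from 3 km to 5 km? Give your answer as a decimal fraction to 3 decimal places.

⟨φ⟩ = (1/(Z₂−Z₁)) ∫ φ₀ e^(−βZ) dZ = φ₀·(e^(−β·Z₁) − e^(−β·Z₂)) / (β·(Z₂−Z₁))
e^(−0.297×3) = 0.4102; e^(−0.297×5) = 0.2265
⟨φ⟩ = 0.5 × (0.4102 − 0.2265) / (0.297 × 2) = 0.5 × 0.3093 = 0.1547

0.155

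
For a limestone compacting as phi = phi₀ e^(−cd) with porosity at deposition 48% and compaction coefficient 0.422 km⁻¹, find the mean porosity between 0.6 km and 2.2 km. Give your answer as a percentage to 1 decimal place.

27.1%

⟨phi⟩ = (1/(d₂−d₁)) ∫ phi₀ e^(−cd) dd = phi₀·(e^(−c·d₁) − e^(−c·d₂)) / (c·(d₂−d₁))
e^(−0.422×0.6) = 0.7763; e^(−0.422×2.2) = 0.3952
⟨phi⟩ = 0.48 × (0.7763 − 0.3952) / (0.422 × 1.6) = 0.48 × 0.5645 = 0.2709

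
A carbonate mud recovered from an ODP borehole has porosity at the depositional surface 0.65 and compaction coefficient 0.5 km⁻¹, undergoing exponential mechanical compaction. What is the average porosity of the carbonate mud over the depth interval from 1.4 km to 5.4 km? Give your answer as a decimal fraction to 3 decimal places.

0.140

⟨φ⟩ = (1/(Z₂−Z₁)) ∫ φ₀ e^(−kZ) dZ = φ₀·(e^(−k·Z₁) − e^(−k·Z₂)) / (k·(Z₂−Z₁))
e^(−0.5×1.4) = 0.4966; e^(−0.5×5.4) = 0.0672
⟨φ⟩ = 0.65 × (0.4966 − 0.0672) / (0.5 × 4) = 0.65 × 0.2147 = 0.1395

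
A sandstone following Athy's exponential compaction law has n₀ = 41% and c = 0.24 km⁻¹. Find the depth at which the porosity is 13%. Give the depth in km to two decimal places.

Invert Athy's law: d = ln(n₀/n) / c
d = ln(0.41/0.13) / 0.24 = ln(3.154) / 0.24 = 1.1486 / 0.24 = 4.786 km

4.79 km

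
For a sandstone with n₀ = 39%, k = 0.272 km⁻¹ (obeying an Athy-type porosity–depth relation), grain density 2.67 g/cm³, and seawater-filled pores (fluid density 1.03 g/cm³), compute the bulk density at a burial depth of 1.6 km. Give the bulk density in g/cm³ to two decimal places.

2.26 g/cm³

Porosity at depth: n = 0.39·exp(−0.272×1.6) = 0.39×0.6471 = 0.2524
Bulk density: ρ_b = (1−n)ρ_g + n·ρ_f = 0.7476×2.67 + 0.2524×1.03
       = 1.996 + 0.260 = 2.256 g/cm³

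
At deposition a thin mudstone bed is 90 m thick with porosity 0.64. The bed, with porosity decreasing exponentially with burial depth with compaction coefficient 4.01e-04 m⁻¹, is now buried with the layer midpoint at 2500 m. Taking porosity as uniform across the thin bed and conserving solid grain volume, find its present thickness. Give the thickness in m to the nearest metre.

Working in km (1 km = 1000 m; k in km⁻¹ = k in m⁻¹ × 1000):
Porosity at 2.5 km: phi = 0.64·exp(−0.401×2.5) = 0.2349
Solid-volume conservation: h(1−phi) = h₀(1−phi₀) ⇒ h = h₀·(1−phi₀)/(1−phi)
h = 0.09 × (1 − 0.64)/(1 − 0.2349) = 0.09 × 0.4705 = 0.0423 km

42 m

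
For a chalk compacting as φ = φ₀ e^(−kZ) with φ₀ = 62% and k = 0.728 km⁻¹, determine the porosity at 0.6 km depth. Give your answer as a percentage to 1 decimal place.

φ = φ₀·exp(−k·Z) = 0.62 × exp(−0.728 × 0.6) = 0.62 × exp(−0.4368)
  = 0.62 × 0.6461 = 0.4006

40.1%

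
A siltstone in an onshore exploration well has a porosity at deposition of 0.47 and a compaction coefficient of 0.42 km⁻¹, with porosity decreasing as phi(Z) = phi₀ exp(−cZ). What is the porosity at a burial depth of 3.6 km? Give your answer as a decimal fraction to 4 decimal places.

0.1036

phi = phi₀·exp(−c·Z) = 0.47 × exp(−0.42 × 3.6) = 0.47 × exp(−1.512)
  = 0.47 × 0.2205 = 0.1036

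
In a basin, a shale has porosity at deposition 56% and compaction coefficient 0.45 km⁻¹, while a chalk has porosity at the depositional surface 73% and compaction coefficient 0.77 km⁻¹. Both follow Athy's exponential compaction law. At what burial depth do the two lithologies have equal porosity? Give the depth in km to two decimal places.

0.83 km

Set phi₀ₐ e^(−βₐd) = phi₀ᵦ e^(−βᵦd) ⇒ ln(phi₀ₐ/phi₀ᵦ) = (βₐ − βᵦ)·d
d = ln(0.56/0.73) / (0.45 − 0.77) = -0.2651 / -0.32 = 0.828 km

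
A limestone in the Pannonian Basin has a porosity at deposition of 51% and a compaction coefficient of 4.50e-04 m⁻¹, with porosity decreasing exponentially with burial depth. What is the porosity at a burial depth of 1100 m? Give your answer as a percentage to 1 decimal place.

Working in km (1 km = 1000 m; c in km⁻¹ = c in m⁻¹ × 1000):
phi = phi₀·exp(−c·d) = 0.51 × exp(−0.45 × 1.1) = 0.51 × exp(−0.495)
  = 0.51 × 0.6096 = 0.3109

31.1%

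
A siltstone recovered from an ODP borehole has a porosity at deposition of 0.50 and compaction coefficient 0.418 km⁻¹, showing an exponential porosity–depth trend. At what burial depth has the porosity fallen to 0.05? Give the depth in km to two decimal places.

Invert Athy's law: z = ln(phi₀/phi) / k
z = ln(0.5/0.05) / 0.418 = ln(10) / 0.418 = 2.3026 / 0.418 = 5.509 km

5.51 km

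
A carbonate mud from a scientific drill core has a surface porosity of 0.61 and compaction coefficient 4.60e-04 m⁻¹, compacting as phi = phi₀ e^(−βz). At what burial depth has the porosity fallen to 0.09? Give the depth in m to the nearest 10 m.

4160 m

Working in km (1 km = 1000 m; β in km⁻¹ = β in m⁻¹ × 1000):
Invert Athy's law: z = ln(phi₀/phi) / β
z = ln(0.61/0.09) / 0.46 = ln(6.778) / 0.46 = 1.9136 / 0.46 = 4.160 km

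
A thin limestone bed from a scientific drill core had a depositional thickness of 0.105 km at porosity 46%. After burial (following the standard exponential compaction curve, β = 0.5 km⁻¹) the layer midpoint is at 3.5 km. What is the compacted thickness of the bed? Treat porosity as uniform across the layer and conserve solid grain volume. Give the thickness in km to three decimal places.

Porosity at 3.5 km: φ = 0.46·exp(−0.5×3.5) = 0.0799
Solid-volume conservation: h(1−φ) = h₀(1−φ₀) ⇒ h = h₀·(1−φ₀)/(1−φ)
h = 0.105 × (1 − 0.46)/(1 − 0.0799) = 0.105 × 0.5869 = 0.0616 km

0.062 km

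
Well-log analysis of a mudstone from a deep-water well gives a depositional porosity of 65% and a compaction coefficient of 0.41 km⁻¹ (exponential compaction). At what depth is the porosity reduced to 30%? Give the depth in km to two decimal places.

Invert Athy's law: Z = ln(phi₀/phi) / k
Z = ln(0.65/0.3) / 0.41 = ln(2.167) / 0.41 = 0.7732 / 0.41 = 1.886 km

1.89 km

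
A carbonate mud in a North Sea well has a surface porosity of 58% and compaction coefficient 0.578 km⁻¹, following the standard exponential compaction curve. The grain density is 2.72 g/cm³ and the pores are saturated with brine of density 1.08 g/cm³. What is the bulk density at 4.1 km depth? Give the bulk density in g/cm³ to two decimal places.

2.63 g/cm³

Porosity at depth: n = 0.58·exp(−0.578×4.1) = 0.58×0.0935 = 0.0542
Bulk density: ρ_b = (1−n)ρ_g + n·ρ_f = 0.9458×2.72 + 0.0542×1.08
       = 2.572 + 0.059 = 2.631 g/cm³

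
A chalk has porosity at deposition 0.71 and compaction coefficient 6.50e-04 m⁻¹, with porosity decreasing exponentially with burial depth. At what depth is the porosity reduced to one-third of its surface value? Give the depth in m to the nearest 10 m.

Working in km (1 km = 1000 m; β in km⁻¹ = β in m⁻¹ × 1000):
phi/phi₀ = 1/3 ⇒ exp(−β·Z) = 1/3 ⇒ Z = ln(3) / β
Z = 1.0986 / 0.65 = 1.690 km

1690 m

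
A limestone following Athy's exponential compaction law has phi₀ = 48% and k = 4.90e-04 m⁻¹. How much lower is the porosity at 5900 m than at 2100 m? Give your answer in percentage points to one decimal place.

Working in km (1 km = 1000 m; k in km⁻¹ = k in m⁻¹ × 1000):
phi(2.1) = 0.48·e^(−0.49×2.1) = 0.1715
phi(5.9) = 0.48·e^(−0.49×5.9) = 0.0266
Δphi = 0.1715 − 0.0266 = 0.1449

14.5 percentage points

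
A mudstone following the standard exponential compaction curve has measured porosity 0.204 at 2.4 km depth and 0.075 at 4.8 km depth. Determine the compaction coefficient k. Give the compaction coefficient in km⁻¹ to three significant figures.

Athy: phi(d) = phi₀ e^(−kd) ⇒ phi₁/phi₂ = e^{k(d₂−d₁)} ⇒ k = ln(phi₁/phi₂)/(d₂−d₁)
k = ln(0.204/0.075) / (4.8 − 2.4) = ln(2.72) / 2.4 = 1.0006 / 2.4 = 0.4169 km⁻¹

0.417 km⁻¹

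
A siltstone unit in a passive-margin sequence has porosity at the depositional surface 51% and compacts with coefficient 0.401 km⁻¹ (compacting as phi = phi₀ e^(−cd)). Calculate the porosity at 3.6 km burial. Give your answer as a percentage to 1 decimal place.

phi = phi₀·exp(−c·d) = 0.51 × exp(−0.401 × 3.6) = 0.51 × exp(−1.444)
  = 0.51 × 0.2361 = 0.1204

12.0%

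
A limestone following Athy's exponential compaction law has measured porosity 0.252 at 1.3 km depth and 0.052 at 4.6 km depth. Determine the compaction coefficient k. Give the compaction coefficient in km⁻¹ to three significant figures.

Athy: n(Z) = n₀ e^(−kZ) ⇒ n₁/n₂ = e^{k(Z₂−Z₁)} ⇒ k = ln(n₁/n₂)/(Z₂−Z₁)
k = ln(0.252/0.052) / (4.6 − 1.3) = ln(4.846) / 3.3 = 1.5782 / 3.3 = 0.4782 km⁻¹

0.478 km⁻¹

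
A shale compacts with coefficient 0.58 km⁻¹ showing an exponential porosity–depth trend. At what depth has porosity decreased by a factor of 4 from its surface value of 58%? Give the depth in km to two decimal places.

phi/phi₀ = 1/4 ⇒ exp(−β·Z) = 1/4 ⇒ Z = ln(4) / β
Z = 1.3863 / 0.58 = 2.390 km

2.39 km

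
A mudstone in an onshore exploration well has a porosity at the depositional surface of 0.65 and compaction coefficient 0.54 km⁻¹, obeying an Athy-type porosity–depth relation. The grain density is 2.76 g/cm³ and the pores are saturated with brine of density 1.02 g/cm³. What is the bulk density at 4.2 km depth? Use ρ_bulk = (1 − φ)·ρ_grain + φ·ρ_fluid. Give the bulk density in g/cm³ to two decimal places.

2.64 g/cm³

Porosity at depth: n = 0.65·exp(−0.54×4.2) = 0.65×0.1035 = 0.0673
Bulk density: ρ_b = (1−n)ρ_g + n·ρ_f = 0.9327×2.76 + 0.0673×1.02
       = 2.574 + 0.069 = 2.643 g/cm³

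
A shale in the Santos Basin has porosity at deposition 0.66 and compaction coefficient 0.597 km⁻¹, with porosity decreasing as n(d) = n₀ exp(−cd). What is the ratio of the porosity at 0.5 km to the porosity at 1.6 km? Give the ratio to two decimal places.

n(d₁)/n(d₂) = e^(−c·d₁)/e^(−c·d₂) = e^{c(d₂−d₁)}
= exp(0.597 × 1.1) = exp(0.6567) = 1.9284

1.93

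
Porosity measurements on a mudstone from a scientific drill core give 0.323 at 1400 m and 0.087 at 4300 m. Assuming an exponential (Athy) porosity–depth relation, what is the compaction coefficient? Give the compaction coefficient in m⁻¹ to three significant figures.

0.000452 m⁻¹

Working in km (1 km = 1000 m; k in km⁻¹ = k in m⁻¹ × 1000):
Athy: phi(d) = phi₀ e^(−kd) ⇒ phi₁/phi₂ = e^{k(d₂−d₁)} ⇒ k = ln(phi₁/phi₂)/(d₂−d₁)
k = ln(0.323/0.087) / (4.3 − 1.4) = ln(3.713) / 2.9 = 1.3117 / 2.9 = 0.4523 km⁻¹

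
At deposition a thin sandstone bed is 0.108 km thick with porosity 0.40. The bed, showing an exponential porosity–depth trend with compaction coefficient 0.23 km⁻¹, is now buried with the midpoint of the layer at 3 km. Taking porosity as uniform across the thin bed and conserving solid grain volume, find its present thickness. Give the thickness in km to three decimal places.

Porosity at 3 km: φ = 0.4·exp(−0.23×3) = 0.2006
Solid-volume conservation: h(1−φ) = h₀(1−φ₀) ⇒ h = h₀·(1−φ₀)/(1−φ)
h = 0.108 × (1 − 0.4)/(1 − 0.2006) = 0.108 × 0.7506 = 0.0811 km

0.081 km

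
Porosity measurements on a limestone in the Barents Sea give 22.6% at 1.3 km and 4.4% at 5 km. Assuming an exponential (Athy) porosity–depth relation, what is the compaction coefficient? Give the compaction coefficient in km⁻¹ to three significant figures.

Athy: n(Z) = n₀ e^(−kZ) ⇒ n₁/n₂ = e^{k(Z₂−Z₁)} ⇒ k = ln(n₁/n₂)/(Z₂−Z₁)
k = ln(0.226/0.044) / (5 − 1.3) = ln(5.136) / 3.7 = 1.6363 / 3.7 = 0.4423 km⁻¹

0.442 km⁻¹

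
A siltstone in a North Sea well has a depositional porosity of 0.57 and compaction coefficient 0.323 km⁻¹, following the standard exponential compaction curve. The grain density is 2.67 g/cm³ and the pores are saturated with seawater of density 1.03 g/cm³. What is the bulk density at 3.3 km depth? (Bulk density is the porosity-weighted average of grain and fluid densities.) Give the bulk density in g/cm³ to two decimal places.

Porosity at depth: n = 0.57·exp(−0.323×3.3) = 0.57×0.3444 = 0.1963
Bulk density: ρ_b = (1−n)ρ_g + n·ρ_f = 0.8037×2.67 + 0.1963×1.03
       = 2.146 + 0.202 = 2.348 g/cm³

2.35 g/cm³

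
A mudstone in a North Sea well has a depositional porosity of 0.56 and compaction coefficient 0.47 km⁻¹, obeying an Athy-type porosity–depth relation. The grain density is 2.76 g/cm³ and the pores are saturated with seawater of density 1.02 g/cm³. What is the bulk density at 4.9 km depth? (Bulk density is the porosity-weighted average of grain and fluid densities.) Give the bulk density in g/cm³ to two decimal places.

Porosity at depth: n = 0.56·exp(−0.47×4.9) = 0.56×0.1000 = 0.0560
Bulk density: ρ_b = (1−n)ρ_g + n·ρ_f = 0.9440×2.76 + 0.0560×1.02
       = 2.606 + 0.057 = 2.663 g/cm³

2.66 g/cm³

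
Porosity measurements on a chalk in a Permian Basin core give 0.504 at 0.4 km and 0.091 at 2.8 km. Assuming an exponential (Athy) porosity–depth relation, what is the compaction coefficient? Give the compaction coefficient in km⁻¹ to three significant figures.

Athy: n(Z) = n₀ e^(−βZ) ⇒ n₁/n₂ = e^{β(Z₂−Z₁)} ⇒ β = ln(n₁/n₂)/(Z₂−Z₁)
β = ln(0.504/0.091) / (2.8 − 0.4) = ln(5.538) / 2.4 = 1.7117 / 2.4 = 0.7132 km⁻¹

0.713 km⁻¹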